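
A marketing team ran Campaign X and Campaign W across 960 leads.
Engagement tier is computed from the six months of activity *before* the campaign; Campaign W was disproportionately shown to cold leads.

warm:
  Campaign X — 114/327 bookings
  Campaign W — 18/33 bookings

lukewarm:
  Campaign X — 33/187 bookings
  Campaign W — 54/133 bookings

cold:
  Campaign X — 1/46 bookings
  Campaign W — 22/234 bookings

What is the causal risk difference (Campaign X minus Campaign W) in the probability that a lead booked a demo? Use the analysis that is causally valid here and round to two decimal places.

-0.17

The engagement tier-specific comparison favours Campaign W throughout, but the pooled figures favour Campaign X. The question is whether to condition on engagement tier.
Engagement tier differs across campaigns for reasons unrelated to any effect of the campaign itself, and it separately predicts the outcome — a classic confounder. We must compare within engagement tier levels.
Adjusting over the population distribution of engagement tier: 0.375·(0.349−0.545) + 0.333·(0.176−0.406) + 0.292·(0.022−0.094) = -0.171.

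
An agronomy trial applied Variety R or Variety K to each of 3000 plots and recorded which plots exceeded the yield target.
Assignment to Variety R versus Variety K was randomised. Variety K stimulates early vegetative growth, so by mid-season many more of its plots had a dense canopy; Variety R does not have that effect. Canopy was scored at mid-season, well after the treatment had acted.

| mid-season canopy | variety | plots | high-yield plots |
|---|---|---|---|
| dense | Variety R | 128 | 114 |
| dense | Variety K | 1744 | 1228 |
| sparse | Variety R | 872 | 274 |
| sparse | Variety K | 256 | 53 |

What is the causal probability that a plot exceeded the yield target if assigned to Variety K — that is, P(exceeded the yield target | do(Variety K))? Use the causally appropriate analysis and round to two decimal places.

0.64

Mid-season canopy here is a post-treatment variable shaped by the variety; conditioning on it would introduce bias rather than remove it. The overall comparison is the causal one.
So P(outcome | do(Variety K)) is just the pooled rate for Variety K: 1281/2000 = 0.640.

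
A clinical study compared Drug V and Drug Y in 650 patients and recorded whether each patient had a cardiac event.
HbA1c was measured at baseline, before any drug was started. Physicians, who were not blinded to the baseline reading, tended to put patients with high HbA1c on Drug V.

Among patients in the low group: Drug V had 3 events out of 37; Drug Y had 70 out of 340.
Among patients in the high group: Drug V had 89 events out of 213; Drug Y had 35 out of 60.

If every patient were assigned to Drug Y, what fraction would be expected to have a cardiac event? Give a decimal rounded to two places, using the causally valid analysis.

Within every HbA1c level Drug V has the lower rate, yet pooled Drug Y does — Simpson's reversal.
HbA1c is set before the drug has any effect — it is not caused by the drug — and it independently drives the outcome. That makes it a confounder, so the causal comparison is within HbA1c levels.
Standardising Drug Y to the population HbA1c mix: 0.580·70/340 + 0.420·35/60 = 0.364.

0.36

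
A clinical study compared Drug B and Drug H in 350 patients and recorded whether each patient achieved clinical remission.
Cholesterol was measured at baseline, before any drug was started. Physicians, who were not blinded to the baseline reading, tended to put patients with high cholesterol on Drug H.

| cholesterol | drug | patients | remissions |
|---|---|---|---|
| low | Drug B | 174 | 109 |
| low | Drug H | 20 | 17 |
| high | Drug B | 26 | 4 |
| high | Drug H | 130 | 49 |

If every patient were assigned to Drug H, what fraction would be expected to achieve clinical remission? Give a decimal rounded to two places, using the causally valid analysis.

Within every cholesterol level Drug H has the higher rate, yet pooled Drug B does — Simpson's reversal.
Here cholesterol is a common cause — it drives both which drug a case falls under and the outcome. The crude comparison mixes populations; the stratum-specific rates are the causally relevant ones.
Standardising Drug H to the population cholesterol mix: 0.554·17/20 + 0.446·49/130 = 0.639.

0.64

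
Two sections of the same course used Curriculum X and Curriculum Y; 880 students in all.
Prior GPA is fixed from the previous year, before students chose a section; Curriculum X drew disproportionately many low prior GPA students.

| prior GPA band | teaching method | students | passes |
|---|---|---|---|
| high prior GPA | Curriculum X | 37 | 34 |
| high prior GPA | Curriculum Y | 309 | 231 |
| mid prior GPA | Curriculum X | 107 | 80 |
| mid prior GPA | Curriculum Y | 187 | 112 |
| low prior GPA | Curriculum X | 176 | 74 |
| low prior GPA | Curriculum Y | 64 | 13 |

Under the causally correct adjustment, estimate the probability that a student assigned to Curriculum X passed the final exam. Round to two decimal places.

0.73

Within every prior GPA band level Curriculum X has the higher rate, yet pooled Curriculum Y does — Simpson's reversal.
Here prior GPA band is a common cause — it drives both which teaching method a case falls under and the outcome. The crude comparison mixes populations; the stratum-specific rates are the causally relevant ones.
Standardising Curriculum X to the population prior GPA band mix: 0.393·34/37 + 0.334·80/107 + 0.273·74/176 = 0.726.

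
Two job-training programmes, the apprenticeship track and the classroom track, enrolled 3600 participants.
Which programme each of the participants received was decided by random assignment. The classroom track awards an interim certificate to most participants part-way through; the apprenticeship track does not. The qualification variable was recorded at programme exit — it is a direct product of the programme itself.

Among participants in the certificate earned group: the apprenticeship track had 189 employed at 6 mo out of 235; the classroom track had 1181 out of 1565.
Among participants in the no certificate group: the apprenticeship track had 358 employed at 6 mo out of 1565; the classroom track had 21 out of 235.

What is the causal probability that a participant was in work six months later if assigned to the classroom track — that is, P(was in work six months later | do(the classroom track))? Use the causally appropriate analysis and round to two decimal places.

0.67

Stratifying would compare programmes among participants the programmes themselves sorted into qualification attained during the programme groups — a form of selection on an intermediate. The unconditioned pooled rates give the total causal effect.
So P(outcome | do(the classroom track)) is just the pooled rate for the classroom track: 1202/1800 = 0.668.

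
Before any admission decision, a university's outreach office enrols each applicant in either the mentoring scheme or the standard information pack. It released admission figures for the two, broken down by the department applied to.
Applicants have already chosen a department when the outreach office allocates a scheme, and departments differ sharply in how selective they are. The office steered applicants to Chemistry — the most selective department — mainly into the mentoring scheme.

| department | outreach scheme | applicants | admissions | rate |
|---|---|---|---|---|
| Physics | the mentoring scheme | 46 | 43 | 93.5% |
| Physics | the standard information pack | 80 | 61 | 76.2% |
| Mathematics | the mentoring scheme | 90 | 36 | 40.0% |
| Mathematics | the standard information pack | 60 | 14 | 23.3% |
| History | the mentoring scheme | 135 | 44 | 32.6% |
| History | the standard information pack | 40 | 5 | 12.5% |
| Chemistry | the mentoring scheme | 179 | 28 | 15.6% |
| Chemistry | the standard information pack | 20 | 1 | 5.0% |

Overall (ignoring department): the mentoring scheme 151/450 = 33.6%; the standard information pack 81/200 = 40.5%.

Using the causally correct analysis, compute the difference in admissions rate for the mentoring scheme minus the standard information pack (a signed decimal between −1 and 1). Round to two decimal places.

+0.16

The stratified and pooled comparisons disagree (the mentoring scheme wins within each department; the standard information pack wins overall), so the answer turns on the causal role of department.
Department satisfies the back-door criterion: it is not a descendant of the outreach scheme, and it blocks the spurious path from outreach scheme to outcome. Adjusting for it (i.e., using the within-department rates) gives the causal effect.
Adjusting over the population distribution of department: 0.194·(0.935−0.762) + 0.231·(0.400−0.233) + 0.269·(0.326−0.125) + 0.306·(0.156−0.050) = +0.159.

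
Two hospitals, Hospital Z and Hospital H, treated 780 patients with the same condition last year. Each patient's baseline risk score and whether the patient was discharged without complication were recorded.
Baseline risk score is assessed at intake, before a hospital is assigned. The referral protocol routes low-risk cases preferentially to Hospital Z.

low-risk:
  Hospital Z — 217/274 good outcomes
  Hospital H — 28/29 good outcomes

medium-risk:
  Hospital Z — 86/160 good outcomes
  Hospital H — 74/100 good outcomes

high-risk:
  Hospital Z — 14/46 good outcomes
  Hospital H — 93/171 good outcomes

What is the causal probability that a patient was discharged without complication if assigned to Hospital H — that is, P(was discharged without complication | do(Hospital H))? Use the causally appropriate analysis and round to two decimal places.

0.77

The baseline risk score-specific comparison favours Hospital H throughout, but the pooled figures favour Hospital Z. The question is whether to condition on baseline risk score.
Since baseline risk score is a pre-existing factor (not a product of the hospital) and it affects the outcome on its own, it is a confounder. The stratified rates, not the pooled rate, identify the causal effect.
Standardising Hospital H to the population baseline risk score mix: 0.388·28/29 + 0.333·74/100 + 0.278·93/171 = 0.773.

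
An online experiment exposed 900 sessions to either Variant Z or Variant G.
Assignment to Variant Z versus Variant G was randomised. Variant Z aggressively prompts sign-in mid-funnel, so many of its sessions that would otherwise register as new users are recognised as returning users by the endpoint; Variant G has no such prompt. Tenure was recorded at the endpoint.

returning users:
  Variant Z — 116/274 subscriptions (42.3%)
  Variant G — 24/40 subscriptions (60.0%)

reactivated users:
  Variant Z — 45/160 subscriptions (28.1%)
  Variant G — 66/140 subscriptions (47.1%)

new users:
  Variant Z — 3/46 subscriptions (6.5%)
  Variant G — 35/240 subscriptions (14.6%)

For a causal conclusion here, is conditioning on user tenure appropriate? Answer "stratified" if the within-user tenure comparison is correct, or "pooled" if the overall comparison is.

Variant G is higher inside every user tenure stratum but Variant Z is higher in aggregate. Whether to stratify depends on how user tenure relates to the variant.
User tenure here is a post-treatment variable shaped by the variant; conditioning on it would introduce bias rather than remove it. The overall comparison is the causal one.
Pooled: Variant Z 34.2% vs Variant G 29.8%; Variant Z is higher overall.

pooled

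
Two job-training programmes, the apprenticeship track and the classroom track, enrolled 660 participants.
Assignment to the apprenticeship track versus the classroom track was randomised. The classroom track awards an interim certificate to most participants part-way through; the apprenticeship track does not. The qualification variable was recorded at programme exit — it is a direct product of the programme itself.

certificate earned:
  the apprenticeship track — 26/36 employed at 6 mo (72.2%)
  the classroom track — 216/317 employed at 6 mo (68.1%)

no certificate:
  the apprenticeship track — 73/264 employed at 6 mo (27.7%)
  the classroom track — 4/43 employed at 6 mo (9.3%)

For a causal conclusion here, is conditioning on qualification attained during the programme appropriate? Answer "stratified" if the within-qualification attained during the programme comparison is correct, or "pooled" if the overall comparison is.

pooled

Because the programme influences qualification attained during the programme, qualification attained during the programme is a post-treatment mediator, not a confounder. Stratifying on it would bias the estimate; the causal effect is the crude pooled difference.
Pooled: the apprenticeship track 33.0% vs the classroom track 61.1%; the classroom track is higher overall.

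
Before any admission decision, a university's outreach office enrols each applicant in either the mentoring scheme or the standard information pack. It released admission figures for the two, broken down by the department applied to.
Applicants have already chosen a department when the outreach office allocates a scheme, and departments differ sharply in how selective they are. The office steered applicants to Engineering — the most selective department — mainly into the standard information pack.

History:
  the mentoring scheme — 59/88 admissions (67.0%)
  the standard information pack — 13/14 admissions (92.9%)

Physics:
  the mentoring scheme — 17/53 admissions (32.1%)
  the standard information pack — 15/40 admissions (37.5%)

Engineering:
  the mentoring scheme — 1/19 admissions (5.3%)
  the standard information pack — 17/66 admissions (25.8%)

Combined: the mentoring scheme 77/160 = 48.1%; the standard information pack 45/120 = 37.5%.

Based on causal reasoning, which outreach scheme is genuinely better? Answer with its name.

the standard information pack

Department differs across outreach schemes for reasons unrelated to any effect of the outreach scheme itself, and it separately predicts the outcome — a classic confounder. We must compare within department levels.
Within each level — History: 67.0% vs 92.9%; Physics: 32.1% vs 37.5%; Engineering: 5.3% vs 25.8% — the standard information pack is higher every time.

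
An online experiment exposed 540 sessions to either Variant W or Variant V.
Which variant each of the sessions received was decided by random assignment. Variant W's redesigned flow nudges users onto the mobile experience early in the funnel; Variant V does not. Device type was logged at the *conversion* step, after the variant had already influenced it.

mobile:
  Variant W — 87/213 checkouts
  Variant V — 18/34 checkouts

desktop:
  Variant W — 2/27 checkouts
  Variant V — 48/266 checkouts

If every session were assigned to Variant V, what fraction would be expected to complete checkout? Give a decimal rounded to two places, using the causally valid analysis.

0.22

Device type here is a post-treatment variable shaped by the variant; conditioning on it would introduce bias rather than remove it. The overall comparison is the causal one.
So P(outcome | do(Variant V)) is just the pooled rate for Variant V: 66/300 = 0.220.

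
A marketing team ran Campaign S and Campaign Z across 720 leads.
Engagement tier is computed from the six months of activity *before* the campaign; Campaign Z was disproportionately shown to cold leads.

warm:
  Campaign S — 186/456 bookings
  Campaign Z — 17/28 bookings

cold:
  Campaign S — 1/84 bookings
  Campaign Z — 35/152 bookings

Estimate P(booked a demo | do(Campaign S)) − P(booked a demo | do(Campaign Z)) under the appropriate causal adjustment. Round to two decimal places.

Within every engagement tier level Campaign Z has the higher rate, yet pooled Campaign S does — Simpson's reversal.
Here engagement tier is a common cause — it drives both which campaign a case falls under and the outcome. The crude comparison mixes populations; the stratum-specific rates are the causally relevant ones.
Adjusting over the population distribution of engagement tier: 0.672·(0.408−0.607) + 0.328·(0.012−0.230) = -0.206.

-0.21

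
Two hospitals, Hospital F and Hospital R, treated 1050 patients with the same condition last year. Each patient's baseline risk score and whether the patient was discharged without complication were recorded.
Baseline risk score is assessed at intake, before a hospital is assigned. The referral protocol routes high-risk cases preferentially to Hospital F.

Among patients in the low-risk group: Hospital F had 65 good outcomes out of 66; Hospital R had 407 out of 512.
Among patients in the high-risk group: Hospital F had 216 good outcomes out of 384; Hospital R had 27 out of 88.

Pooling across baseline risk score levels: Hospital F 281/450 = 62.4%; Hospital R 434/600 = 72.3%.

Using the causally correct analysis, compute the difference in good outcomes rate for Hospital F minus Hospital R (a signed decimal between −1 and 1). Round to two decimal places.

+0.22

The stratified and pooled comparisons disagree (Hospital F wins within each baseline risk score; Hospital R wins overall), so the answer turns on the causal role of baseline risk score.
Nothing the hospital does changes baseline risk score; the imbalance is an allocation artefact. With baseline risk score also predicting the outcome, the pooled figure is confounded, and the within-stratum comparison is the causal one.
Adjusting over the population distribution of baseline risk score: 0.550·(0.985−0.795) + 0.450·(0.562−0.307) = +0.219.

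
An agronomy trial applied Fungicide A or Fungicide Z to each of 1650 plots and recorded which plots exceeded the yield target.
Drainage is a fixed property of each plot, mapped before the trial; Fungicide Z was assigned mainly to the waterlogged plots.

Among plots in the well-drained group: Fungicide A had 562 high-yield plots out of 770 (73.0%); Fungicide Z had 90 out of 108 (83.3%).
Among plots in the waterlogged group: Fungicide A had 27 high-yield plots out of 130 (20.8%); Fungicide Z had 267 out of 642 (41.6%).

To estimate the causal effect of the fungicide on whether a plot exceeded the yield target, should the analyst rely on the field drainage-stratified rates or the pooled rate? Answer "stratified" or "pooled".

stratified

Within every field drainage level Fungicide Z has the higher rate, yet pooled Fungicide A does — Simpson's reversal.
Here field drainage is a common cause — it drives both which fungicide a case falls under and the outcome. The crude comparison mixes populations; the stratum-specific rates are the causally relevant ones.
Within each level — well-drained: 73.0% vs 83.3%; waterlogged: 20.8% vs 41.6% — Fungicide Z is higher every time.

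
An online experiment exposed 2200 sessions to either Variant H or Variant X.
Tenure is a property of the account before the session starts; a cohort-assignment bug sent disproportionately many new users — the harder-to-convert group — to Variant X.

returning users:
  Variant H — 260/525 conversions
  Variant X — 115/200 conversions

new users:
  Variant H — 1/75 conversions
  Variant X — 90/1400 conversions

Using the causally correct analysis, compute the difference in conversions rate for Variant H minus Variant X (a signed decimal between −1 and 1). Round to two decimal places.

The stratified and pooled comparisons disagree (Variant X wins within each user tenure; Variant H wins overall), so the answer turns on the causal role of user tenure.
User tenure satisfies the back-door criterion: it is not a descendant of the variant, and it blocks the spurious path from variant to outcome. Adjusting for it (i.e., using the within-user tenure rates) gives the causal effect.
Adjusting over the population distribution of user tenure: 0.330·(0.495−0.575) + 0.670·(0.013−0.064) = -0.060.

-0.06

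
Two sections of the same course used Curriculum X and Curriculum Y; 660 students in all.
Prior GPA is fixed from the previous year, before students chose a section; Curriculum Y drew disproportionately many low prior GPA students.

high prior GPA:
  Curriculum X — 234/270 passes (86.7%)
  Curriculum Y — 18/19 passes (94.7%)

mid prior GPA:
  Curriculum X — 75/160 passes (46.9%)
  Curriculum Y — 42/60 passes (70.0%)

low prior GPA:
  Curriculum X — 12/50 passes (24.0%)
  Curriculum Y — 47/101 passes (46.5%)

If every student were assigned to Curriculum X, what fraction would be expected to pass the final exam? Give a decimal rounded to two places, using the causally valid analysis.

Prior GPA band is set before the teaching method has any effect — it is not caused by the teaching method — and it independently drives the outcome. That makes it a confounder, so the causal comparison is within prior GPA band levels.
Standardising Curriculum X to the population prior GPA band mix: 0.438·234/270 + 0.333·75/160 + 0.229·12/50 = 0.591.

0.59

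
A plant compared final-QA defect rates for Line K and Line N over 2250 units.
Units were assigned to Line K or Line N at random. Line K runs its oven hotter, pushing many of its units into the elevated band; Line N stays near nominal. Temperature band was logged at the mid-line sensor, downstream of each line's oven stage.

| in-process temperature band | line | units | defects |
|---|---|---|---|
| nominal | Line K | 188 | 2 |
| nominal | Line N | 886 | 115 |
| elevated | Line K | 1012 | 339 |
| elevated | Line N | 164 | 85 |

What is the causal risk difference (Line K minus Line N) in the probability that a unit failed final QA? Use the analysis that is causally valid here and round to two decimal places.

In-process temperature band lies on the pathway line → in-process temperature band → outcome, so adjusting for it blocks the indirect effect. For the total causal effect of line, use the unadjusted pooled rates.
The causal difference is the pooled difference: 0.284 − 0.190 = +0.094.

+0.09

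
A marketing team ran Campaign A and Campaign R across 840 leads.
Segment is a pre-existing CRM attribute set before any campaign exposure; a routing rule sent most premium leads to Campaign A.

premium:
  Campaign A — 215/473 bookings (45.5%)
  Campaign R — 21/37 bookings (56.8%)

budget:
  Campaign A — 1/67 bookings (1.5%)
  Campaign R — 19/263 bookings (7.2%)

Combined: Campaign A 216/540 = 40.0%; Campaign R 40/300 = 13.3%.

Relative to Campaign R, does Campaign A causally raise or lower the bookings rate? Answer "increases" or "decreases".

Within every customer segment level Campaign R has the higher rate, yet pooled Campaign A does — Simpson's reversal.
Customer segment differs across campaigns for reasons unrelated to any effect of the campaign itself, and it separately predicts the outcome — a classic confounder. We must compare within customer segment levels.
Within each level — premium: 45.5% vs 56.8%; budget: 1.5% vs 7.2% — Campaign R is higher every time.

decreases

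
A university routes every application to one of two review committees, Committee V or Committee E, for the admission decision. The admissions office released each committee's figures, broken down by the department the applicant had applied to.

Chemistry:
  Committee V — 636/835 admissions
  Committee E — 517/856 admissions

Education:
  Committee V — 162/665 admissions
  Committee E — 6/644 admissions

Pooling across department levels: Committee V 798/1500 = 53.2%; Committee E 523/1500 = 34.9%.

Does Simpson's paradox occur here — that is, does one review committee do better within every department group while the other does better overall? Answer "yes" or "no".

no

Within each department level (Chemistry 76.2% vs 60.4%; Education 24.4% vs 0.9%), Committee V has the higher rate every time. Pooled: 53.2% vs 34.9% — Committee V has the higher rate overall. They agree.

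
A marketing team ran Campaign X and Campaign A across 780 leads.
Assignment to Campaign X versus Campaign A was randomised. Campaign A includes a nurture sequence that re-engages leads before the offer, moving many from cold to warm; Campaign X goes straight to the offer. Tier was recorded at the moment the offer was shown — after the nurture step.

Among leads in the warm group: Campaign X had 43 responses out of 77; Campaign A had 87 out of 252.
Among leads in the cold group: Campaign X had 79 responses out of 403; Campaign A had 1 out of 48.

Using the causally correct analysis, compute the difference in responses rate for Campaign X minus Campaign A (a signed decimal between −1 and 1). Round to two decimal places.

-0.04

The distribution of engagement tier is itself part of what the campaign does — it is an intermediate outcome. Holding it fixed would remove that part of the effect; the total effect is the pooled difference.
The causal difference is the pooled difference: 0.254 − 0.293 = -0.039.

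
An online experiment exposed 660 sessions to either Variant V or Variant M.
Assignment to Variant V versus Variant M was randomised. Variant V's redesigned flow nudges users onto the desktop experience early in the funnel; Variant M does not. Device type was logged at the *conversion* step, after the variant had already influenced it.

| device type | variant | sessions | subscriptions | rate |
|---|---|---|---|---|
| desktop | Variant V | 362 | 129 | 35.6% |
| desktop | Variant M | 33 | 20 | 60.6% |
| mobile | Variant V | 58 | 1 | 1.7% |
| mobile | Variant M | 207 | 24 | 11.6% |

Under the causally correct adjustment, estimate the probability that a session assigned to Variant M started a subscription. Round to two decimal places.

Within every device type level Variant M has the higher rate, yet pooled Variant V does — Simpson's reversal.
Because the variant influences device type, device type is a post-treatment mediator, not a confounder. Stratifying on it would bias the estimate; the causal effect is the crude pooled difference.
So P(outcome | do(Variant M)) is just the pooled rate for Variant M: 44/240 = 0.183.

0.18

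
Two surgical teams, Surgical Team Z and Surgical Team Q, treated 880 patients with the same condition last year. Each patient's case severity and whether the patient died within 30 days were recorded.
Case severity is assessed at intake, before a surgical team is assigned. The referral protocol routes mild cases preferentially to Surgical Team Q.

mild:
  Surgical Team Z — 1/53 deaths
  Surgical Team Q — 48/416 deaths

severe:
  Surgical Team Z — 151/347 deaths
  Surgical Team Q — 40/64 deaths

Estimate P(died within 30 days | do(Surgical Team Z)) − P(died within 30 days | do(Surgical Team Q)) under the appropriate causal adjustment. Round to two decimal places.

Since case severity is a pre-existing factor (not a product of the surgical team) and it affects the outcome on its own, it is a confounder. The stratified rates, not the pooled rate, identify the causal effect.
Adjusting over the population distribution of case severity: 0.533·(0.019−0.115) + 0.467·(0.435−0.625) = -0.140.

-0.14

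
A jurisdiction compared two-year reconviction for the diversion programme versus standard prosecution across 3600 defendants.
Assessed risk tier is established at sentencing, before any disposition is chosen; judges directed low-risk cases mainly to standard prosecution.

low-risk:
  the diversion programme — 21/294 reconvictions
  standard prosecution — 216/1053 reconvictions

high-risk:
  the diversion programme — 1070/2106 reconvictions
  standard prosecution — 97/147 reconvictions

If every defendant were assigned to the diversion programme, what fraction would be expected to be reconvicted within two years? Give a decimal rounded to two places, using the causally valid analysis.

The assessed risk tier-specific comparison favours the diversion programme throughout, but the pooled figures favour standard prosecution. The question is whether to condition on assessed risk tier.
Assessed risk tier is set before the disposition has any effect — it is not caused by the disposition — and it independently drives the outcome. That makes it a confounder, so the causal comparison is within assessed risk tier levels.
Standardising the diversion programme to the population assessed risk tier mix: 0.374·21/294 + 0.626·1070/2106 = 0.345.

0.34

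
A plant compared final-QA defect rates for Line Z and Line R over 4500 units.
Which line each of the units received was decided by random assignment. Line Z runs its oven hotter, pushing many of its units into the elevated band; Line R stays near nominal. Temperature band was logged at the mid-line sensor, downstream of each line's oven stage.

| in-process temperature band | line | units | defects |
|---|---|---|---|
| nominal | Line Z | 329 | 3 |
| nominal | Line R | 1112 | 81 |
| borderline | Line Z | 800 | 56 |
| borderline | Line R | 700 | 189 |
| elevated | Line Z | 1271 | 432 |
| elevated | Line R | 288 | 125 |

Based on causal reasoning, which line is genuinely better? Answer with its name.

Line Z is lower inside every in-process temperature band stratum but Line R is lower in aggregate. Whether to stratify depends on how in-process temperature band relates to the line.
Because the line influences in-process temperature band, in-process temperature band is a post-treatment mediator, not a confounder. Stratifying on it would bias the estimate; the causal effect is the crude pooled difference.
Pooled: Line Z 20.5% vs Line R 18.8%; Line R is lower overall.

Line R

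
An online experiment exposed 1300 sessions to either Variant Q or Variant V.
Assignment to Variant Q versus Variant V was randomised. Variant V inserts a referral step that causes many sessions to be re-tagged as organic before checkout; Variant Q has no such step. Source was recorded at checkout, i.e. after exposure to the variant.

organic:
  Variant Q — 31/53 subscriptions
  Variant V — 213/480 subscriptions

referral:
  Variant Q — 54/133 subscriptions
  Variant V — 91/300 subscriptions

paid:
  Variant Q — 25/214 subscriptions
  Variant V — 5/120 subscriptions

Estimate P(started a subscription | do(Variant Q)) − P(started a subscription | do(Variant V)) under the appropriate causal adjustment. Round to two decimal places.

Because the variant influences traffic source, traffic source is a post-treatment mediator, not a confounder. Stratifying on it would bias the estimate; the causal effect is the crude pooled difference.
The causal difference is the pooled difference: 0.275 − 0.343 = -0.068.

-0.07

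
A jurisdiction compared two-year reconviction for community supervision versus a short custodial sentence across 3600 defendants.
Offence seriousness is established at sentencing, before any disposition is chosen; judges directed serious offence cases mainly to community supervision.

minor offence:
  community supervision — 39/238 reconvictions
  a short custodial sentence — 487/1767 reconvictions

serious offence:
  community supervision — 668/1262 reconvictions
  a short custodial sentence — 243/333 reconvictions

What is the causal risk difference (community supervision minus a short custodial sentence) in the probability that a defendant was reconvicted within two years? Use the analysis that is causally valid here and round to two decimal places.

Here offence seriousness is a common cause — it drives both which disposition a case falls under and the outcome. The crude comparison mixes populations; the stratum-specific rates are the causally relevant ones.
Adjusting over the population distribution of offence seriousness: 0.557·(0.164−0.276) + 0.443·(0.529−0.730) = -0.151.

-0.15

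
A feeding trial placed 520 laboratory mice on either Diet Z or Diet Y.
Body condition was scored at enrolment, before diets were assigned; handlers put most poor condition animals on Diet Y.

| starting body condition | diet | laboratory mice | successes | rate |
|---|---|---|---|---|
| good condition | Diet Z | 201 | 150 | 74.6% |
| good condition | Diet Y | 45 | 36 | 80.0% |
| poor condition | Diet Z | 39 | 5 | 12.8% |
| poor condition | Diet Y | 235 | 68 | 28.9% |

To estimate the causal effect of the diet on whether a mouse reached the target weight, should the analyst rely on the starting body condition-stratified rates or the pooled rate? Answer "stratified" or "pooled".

stratified

Since starting body condition is a pre-existing factor (not a product of the diet) and it affects the outcome on its own, it is a confounder. The stratified rates, not the pooled rate, identify the causal effect.
Within each level — good condition: 74.6% vs 80.0%; poor condition: 12.8% vs 28.9% — Diet Y is higher every time.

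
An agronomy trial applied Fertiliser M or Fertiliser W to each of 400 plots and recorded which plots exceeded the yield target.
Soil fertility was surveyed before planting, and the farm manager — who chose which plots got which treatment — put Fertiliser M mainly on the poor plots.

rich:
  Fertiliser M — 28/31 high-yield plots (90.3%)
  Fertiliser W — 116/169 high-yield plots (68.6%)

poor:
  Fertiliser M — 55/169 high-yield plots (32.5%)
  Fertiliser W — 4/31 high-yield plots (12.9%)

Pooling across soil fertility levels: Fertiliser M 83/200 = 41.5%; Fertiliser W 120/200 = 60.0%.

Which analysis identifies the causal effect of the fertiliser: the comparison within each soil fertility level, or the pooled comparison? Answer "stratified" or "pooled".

Fertiliser M is higher inside every soil fertility stratum but Fertiliser W is higher in aggregate. Whether to stratify depends on how soil fertility relates to the fertiliser.
The imbalance in soil fertility arose from how plots were allocated, not from anything the fertiliser did; and soil fertility independently affects the outcome. The pooled gap is confounded — condition on soil fertility.
Within each level — rich: 90.3% vs 68.6%; poor: 32.5% vs 12.9% — Fertiliser M is higher every time.

stratified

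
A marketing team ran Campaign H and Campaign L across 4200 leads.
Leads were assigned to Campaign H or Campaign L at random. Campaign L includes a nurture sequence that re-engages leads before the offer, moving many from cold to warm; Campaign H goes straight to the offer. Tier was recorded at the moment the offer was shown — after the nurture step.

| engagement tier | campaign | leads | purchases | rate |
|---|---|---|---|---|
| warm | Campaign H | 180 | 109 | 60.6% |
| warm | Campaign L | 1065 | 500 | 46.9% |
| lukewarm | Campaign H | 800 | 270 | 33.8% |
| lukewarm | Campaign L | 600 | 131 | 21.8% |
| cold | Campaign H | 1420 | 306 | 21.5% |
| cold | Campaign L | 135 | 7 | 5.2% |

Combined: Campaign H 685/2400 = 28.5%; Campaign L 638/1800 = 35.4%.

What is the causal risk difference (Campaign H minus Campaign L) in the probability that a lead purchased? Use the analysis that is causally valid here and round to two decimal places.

-0.07

Stratifying would compare campaigns among leads the campaigns themselves sorted into engagement tier groups — a form of selection on an intermediate. The unconditioned pooled rates give the total causal effect.
The causal difference is the pooled difference: 0.285 − 0.354 = -0.069.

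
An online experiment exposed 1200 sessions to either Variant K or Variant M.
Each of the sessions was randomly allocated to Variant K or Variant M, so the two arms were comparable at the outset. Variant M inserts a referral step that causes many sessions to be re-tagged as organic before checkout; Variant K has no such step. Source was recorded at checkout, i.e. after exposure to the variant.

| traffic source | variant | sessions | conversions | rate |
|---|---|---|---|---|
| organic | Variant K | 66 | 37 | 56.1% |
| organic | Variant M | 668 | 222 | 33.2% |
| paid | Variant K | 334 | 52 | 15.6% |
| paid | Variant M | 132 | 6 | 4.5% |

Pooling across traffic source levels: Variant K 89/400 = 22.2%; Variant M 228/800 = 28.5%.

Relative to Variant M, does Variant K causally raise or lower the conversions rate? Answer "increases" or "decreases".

Variant K is higher inside every traffic source stratum but Variant M is higher in aggregate. Whether to stratify depends on how traffic source relates to the variant.
Traffic source here is a post-treatment variable shaped by the variant; conditioning on it would introduce bias rather than remove it. The overall comparison is the causal one.
Pooled: Variant K 22.2% vs Variant M 28.5%; Variant M is higher overall.

decreases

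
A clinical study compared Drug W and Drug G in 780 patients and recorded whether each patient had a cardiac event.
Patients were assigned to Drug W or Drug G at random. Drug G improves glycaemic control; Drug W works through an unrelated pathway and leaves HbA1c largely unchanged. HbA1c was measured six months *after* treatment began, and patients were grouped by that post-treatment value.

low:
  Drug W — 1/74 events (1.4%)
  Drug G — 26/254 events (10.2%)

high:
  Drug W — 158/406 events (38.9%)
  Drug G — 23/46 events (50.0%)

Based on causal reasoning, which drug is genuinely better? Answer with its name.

Because the drug influences HbA1c, HbA1c is a post-treatment mediator, not a confounder. Stratifying on it would bias the estimate; the causal effect is the crude pooled difference.
Pooled: Drug W 33.1% vs Drug G 16.3%; Drug G is lower overall.

Drug G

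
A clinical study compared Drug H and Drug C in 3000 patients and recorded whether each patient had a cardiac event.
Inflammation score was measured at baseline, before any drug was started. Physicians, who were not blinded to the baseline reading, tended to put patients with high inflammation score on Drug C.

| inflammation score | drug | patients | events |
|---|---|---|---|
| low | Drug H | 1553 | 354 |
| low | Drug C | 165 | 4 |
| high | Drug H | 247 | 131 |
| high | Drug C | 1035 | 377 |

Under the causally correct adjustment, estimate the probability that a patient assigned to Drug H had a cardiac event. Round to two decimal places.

Drug C is lower inside every inflammation score stratum but Drug H is lower in aggregate. Whether to stratify depends on how inflammation score relates to the drug.
Nothing the drug does changes inflammation score; the imbalance is an allocation artefact. With inflammation score also predicting the outcome, the pooled figure is confounded, and the within-stratum comparison is the causal one.
Standardising Drug H to the population inflammation score mix: 0.573·354/1553 + 0.427·131/247 = 0.357.

0.36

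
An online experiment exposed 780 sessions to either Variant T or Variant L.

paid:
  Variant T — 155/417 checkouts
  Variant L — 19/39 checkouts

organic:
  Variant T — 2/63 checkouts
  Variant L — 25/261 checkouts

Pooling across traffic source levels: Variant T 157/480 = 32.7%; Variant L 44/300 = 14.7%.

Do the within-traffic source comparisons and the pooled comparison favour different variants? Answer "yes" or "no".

yes

Within each traffic source level (paid 37.2% vs 48.7%; organic 3.2% vs 9.6%), Variant L has the higher rate every time. Pooled: 32.7% vs 14.7% — Variant T has the higher rate overall. The two comparisons disagree.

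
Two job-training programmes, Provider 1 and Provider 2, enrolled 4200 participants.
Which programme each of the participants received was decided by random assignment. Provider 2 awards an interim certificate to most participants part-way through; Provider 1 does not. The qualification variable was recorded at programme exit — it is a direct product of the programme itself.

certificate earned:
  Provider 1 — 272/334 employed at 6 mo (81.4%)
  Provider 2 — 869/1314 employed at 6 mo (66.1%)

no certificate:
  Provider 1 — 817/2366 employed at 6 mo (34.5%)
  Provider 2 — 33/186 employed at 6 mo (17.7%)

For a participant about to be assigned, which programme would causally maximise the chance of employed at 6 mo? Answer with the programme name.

Qualification attained during the programme here is a post-treatment variable shaped by the programme; conditioning on it would introduce bias rather than remove it. The overall comparison is the causal one.
Pooled: Provider 1 40.3% vs Provider 2 60.1%; Provider 2 is higher overall.

Provider 2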